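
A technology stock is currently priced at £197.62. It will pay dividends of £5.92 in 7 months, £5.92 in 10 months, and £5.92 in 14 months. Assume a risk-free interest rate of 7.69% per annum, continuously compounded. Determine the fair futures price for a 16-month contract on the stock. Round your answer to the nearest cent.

£200.54

PV(dividends) I = 5.92·e^(−0.0769·7/12) + 5.92·e^(−0.0769·10/12) + 5.92·e^(−0.0769·14/12)
I = 5.6603 + 5.5525 + 5.4120 = 16.6248
F = (S − I)·e^(rT) = (197.62 − 16.6248) · e^(0.0769·16/12)
= 180.9952 · e^0.102533 = 180.9952 × 1.107974 = £200.54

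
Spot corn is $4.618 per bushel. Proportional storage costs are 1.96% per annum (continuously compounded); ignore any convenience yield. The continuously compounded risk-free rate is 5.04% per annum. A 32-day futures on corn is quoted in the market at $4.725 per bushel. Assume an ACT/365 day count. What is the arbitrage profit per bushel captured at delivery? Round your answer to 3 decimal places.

$0.079 per bushel

Fair futures: F* = S·e^(carry·T), with carry = (r + u) = 0.0504 + 0.0196 = 0.0700
F* = 4.618 · e^(0.0700 × 32/365) = 4.618 · e^0.006137 = 4.618 × 1.006156 = $4.6464
Market $4.725 > fair $4.6464: forward overpriced → cash-and-carry (buy spot, short the forward).
At maturity, profit = |F_mkt − F*| = |4.725 − 4.6464| = $0.079 per bushel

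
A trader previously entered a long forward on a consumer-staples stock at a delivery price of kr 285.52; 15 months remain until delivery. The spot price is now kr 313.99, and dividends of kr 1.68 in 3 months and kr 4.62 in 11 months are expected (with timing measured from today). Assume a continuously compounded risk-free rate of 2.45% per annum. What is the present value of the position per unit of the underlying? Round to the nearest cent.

PV(remaining dividends) I = 1.68·e^(−0.0245·3/12) + 4.62·e^(−0.0245·11/12) = 6.1871
Current forward F = (S − I)·e^(rT) = (313.99 − 6.1871)·e^(0.0245·15/12) = 307.8029 × 1.031099 = 317.3753
Value (long) = (F − K)·e^(−rT) = (317.3753 − 285.52) × 0.969839 = 30.8945
Value = kr 30.89

kr 30.89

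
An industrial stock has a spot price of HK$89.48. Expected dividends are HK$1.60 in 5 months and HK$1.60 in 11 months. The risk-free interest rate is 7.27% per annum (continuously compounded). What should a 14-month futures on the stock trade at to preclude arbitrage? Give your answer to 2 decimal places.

PV(dividends) I = 1.60·e^(−0.0727·5/12) + 1.60·e^(−0.0727·11/12)
I = 1.5523 + 1.4968 = 3.0491
F = (S − I)·e^(rT) = (89.48 − 3.0491) · e^(0.0727·14/12)
= 86.4309 · e^0.084817 = 86.4309 × 1.088518 = HK$94.08

HK$94.08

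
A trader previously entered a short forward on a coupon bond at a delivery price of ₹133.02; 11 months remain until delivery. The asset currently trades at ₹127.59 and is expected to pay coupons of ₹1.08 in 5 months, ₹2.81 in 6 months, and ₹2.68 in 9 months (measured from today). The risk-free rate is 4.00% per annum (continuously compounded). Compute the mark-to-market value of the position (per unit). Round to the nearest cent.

₹7.06

PV(remaining coupons) I = 1.08·e^(−0.0400·5/12) + 2.81·e^(−0.0400·6/12) + 2.68·e^(−0.0400·9/12) = 6.4173
Current forward F = (S − I)·e^(rT) = (127.59 − 6.4173)·e^(0.0400·11/12) = 121.1727 × 1.037347 = 125.6981
Value (long) = (F − K)·e^(−rT) = (125.6981 − 133.02) × 0.963997 = -7.0583
Short position value = −(long value) = ₹7.06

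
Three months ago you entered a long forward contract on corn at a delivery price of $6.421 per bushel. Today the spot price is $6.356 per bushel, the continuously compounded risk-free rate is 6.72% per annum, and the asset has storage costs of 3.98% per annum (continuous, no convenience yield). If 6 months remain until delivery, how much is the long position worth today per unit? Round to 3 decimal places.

$0.275 per bushel

Current fair forward for the remaining 6 months: F = S·e^((r + u)·T), (r + u) = 0.0672 + 0.0398 = 0.1070
F = 6.356 · e^(0.1070 × 6/12) = 6.356 × 1.054957 = 6.7053
Value of long forward = (F − K)·e^(−rT) = (6.7053 − 6.421) · e^(−0.0672·6/12)
= 0.2843 × 0.966958 = 0.275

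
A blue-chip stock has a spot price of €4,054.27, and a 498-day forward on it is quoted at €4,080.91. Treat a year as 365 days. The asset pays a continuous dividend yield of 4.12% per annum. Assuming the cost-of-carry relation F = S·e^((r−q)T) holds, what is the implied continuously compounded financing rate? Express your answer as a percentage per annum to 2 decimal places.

4.60%

From F = S·e^((r−q)T): (r − q) = ln(F/S)/T
ln(4080.91/4054.27) = ln(1.006571) = 0.006550
(r − q) = 0.006550 / (498/365) = 0.004801
r = ln(F/S)/T + q = 0.004801 + 0.0412 = 0.046001
r = 4.60%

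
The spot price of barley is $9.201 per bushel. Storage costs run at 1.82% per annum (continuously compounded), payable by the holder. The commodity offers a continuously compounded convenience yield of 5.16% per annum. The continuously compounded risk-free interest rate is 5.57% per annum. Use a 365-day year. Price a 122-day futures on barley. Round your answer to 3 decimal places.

Net carry = r + u − y = 0.0557 + 0.0182 − 0.0516 = 0.0223
F = S·e^((r+u−y)T) = 9.201 · e^(0.0223 × 122/365) = 9.201 · e^0.007454
= 9.201 × 1.007482 = $9.270 per bushel

$9.270 per bushel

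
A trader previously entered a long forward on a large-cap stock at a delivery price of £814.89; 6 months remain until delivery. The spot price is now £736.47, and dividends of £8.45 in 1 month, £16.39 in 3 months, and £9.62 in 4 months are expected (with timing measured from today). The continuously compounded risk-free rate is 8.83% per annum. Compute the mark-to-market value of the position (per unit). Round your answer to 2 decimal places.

PV(remaining dividends) I = 8.45·e^(−0.0883·1/12) + 16.39·e^(−0.0883·3/12) + 9.62·e^(−0.0883·4/12) = 33.7612
Current forward F = (S − I)·e^(rT) = (736.47 − 33.7612)·e^(0.0883·6/12) = 702.7088 × 1.045139 = 734.4284
Value (long) = (F − K)·e^(−rT) = (734.4284 − 814.89) × 0.956810 = -76.9865
Value = -£76.99

-£76.99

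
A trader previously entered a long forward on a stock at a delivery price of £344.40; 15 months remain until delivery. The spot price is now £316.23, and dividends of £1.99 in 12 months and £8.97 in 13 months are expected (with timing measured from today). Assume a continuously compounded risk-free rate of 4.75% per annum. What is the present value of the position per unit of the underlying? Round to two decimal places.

PV(remaining dividends) I = 1.99·e^(−0.0475·12/12) + 8.97·e^(−0.0475·13/12) = 10.4178
Current forward F = (S − I)·e^(rT) = (316.23 − 10.4178)·e^(0.0475·15/12) = 305.8122 × 1.061173 = 324.5196
Value (long) = (F − K)·e^(−rT) = (324.5196 − 344.40) × 0.942353 = -18.7344
Value = -£18.73

-£18.73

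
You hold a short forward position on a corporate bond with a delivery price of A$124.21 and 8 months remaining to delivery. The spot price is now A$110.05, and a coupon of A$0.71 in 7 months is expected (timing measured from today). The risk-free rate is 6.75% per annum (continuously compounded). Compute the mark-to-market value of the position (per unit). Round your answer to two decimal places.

PV(remaining coupons) I = 0.71·e^(−0.0675·7/12) = 0.6826
Current forward F = (S − I)·e^(rT) = (110.05 − 0.6826)·e^(0.0675·8/12) = 109.3674 × 1.046028 = 114.4014
Value (long) = (F − K)·e^(−rT) = (114.4014 − 124.21) × 0.955997 = -9.3770
Short position value = −(long value) = A$9.38

A$9.38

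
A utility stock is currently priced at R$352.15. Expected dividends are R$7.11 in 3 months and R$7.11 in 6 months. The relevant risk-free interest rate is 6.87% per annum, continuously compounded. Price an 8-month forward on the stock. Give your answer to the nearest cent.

R$354.15

PV(dividends) I = 7.11·e^(−0.0687·3/12) + 7.11·e^(−0.0687·6/12)
I = 6.9889 + 6.8699 = 13.8588
F = (S − I)·e^(rT) = (352.15 − 13.8588) · e^(0.0687·8/12)
= 338.2912 · e^0.045800 = 338.2912 × 1.046865 = R$354.15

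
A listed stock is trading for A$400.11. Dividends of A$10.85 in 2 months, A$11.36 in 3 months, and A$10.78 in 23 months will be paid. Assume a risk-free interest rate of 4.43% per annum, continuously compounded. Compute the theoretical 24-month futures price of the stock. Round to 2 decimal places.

PV(dividends) I = 10.85·e^(−0.0443·2/12) + 11.36·e^(−0.0443·3/12) + 10.78·e^(−0.0443·23/12)
I = 10.7702 + 11.2349 + 9.9025 = 31.9076
F = (S − I)·e^(rT) = (400.11 − 31.9076) · e^(0.0443·24/12)
= 368.2024 · e^0.088600 = 368.2024 × 1.092644 = A$402.31

A$402.31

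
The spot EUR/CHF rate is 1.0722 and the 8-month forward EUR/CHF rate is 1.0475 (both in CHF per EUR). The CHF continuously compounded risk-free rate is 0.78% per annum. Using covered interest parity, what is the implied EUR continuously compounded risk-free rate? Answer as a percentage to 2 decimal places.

F = S·e^((r_CHF − r_EUR)T) ⇒ r_EUR = r_CHF − ln(F/S)/T
ln(1.0475/1.0722) = -0.023306; /(8/12) = -0.034959
r_EUR = 0.0078 + 0.034959 = 0.042759
r_EUR = 4.28%

4.28%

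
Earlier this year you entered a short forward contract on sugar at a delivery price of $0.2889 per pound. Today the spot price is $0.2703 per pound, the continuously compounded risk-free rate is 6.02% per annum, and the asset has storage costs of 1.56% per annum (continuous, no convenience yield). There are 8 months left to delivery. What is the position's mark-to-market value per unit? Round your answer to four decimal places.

$0.0044 per pound

Current fair forward for the remaining 8 months: F = S·e^((r + u)·T), (r + u) = 0.0602 + 0.0156 = 0.0758
F = 0.2703 · e^(0.0758 × 8/12) = 0.2703 × 1.051832 = 0.2843
Value of long forward = (F − K)·e^(−rT) = (0.2843 − 0.2889) · e^(−0.0602·8/12)
= -0.0046 × 0.960661 = -0.0044
Short position value = −(long value) = $0.0044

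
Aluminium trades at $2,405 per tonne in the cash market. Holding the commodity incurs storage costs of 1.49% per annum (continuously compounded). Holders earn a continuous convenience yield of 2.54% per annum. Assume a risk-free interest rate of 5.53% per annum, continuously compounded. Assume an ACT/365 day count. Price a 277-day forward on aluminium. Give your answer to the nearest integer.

Net carry = r + u − y = 0.0553 + 0.0149 − 0.0254 = 0.0448
F = S·e^((r+u−y)T) = 2405 · e^(0.0448 × 277/365) = 2405 · e^0.033999
= 2405 × 1.034584 = $2,488 per tonne

$2,488 per tonne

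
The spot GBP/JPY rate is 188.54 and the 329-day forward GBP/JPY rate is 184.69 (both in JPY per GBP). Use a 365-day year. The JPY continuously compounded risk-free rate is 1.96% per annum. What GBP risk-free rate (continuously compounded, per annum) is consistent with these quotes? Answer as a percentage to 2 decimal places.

4.25%

F = S·e^((r_JPY − r_GBP)T) ⇒ r_GBP = r_JPY − ln(F/S)/T
ln(184.69/188.54) = -0.020631; /(329/365) = -0.022888
r_GBP = 0.0196 + 0.022888 = 0.042488
r_GBP = 4.25%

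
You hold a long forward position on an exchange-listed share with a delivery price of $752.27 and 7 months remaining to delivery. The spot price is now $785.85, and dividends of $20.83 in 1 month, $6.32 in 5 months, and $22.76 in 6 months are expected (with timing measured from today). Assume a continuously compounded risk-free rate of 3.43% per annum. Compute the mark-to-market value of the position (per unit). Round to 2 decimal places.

-$0.89

PV(remaining dividends) I = 20.83·e^(−0.0343·1/12) + 6.32·e^(−0.0343·5/12) + 22.76·e^(−0.0343·6/12) = 49.3739
Current forward F = (S − I)·e^(rT) = (785.85 − 49.3739)·e^(0.0343·7/12) = 736.4761 × 1.020210 = 751.3603
Value (long) = (F − K)·e^(−rT) = (751.3603 − 752.27) × 0.980191 = -0.8917
Value = -$0.89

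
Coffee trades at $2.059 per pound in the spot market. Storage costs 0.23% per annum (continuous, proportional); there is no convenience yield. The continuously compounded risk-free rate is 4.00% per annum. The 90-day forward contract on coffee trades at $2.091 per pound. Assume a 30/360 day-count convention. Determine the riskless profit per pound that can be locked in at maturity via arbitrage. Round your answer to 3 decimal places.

$0.010 per pound

Fair forward: F* = S·e^(carry·T), with carry = (r + u) = 0.0400 + 0.0023 = 0.0423
F* = 2.059 · e^(0.0423 × 90/360) = 2.059 · e^0.010575 = 2.059 × 1.010631 = $2.0809
Market $2.091 > fair $2.0809: forward overpriced → cash-and-carry (buy spot, short the forward).
At maturity, profit = |F_mkt − F*| = |2.091 − 2.0809| = $0.010 per pound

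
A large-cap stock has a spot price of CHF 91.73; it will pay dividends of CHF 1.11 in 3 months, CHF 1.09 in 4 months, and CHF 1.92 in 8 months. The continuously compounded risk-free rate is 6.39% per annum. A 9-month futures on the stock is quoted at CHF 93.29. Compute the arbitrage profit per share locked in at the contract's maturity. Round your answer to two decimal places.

PV(dividends) I = 1.11·e^(−0.0639·3/12) + 1.09·e^(−0.0639·4/12) + 1.92·e^(−0.0639·8/12) = 3.9994
Fair futures F* = (S − I)·e^(rT) = (91.73 − 3.9994)·e^0.047925 = 87.7306 × 1.049092 = 92.0375
Market CHF 93.29 > fair 92.0375: forward overpriced → cash-and-carry (borrow at r, buy the stock and collect the dividends, short the forward).
Profit at T = |F_mkt − F*| = |93.29 − 92.0375| = CHF 1.25 per share

CHF 1.25 per share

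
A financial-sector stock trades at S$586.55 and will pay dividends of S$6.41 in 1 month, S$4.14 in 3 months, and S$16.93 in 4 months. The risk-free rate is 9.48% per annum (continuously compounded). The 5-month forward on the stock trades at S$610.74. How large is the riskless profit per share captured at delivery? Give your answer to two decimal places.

S$28.44 per share

PV(dividends) I = 6.41·e^(−0.0948·1/12) + 4.14·e^(−0.0948·3/12) + 16.93·e^(−0.0948·4/12) = 26.8060
Fair forward F* = (S − I)·e^(rT) = (586.55 − 26.8060)·e^0.039500 = 559.7440 × 1.040290 = 582.2961
Market S$610.74 > fair 582.2961: forward overpriced → cash-and-carry (borrow at r, buy the stock and collect the dividends, short the forward).
Profit at T = |F_mkt − F*| = |610.74 − 582.2961| = S$28.44 per share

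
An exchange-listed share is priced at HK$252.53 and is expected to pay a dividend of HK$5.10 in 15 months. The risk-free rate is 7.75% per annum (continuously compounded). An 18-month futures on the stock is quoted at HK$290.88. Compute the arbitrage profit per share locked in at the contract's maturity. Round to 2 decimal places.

PV(dividends) I = 5.10·e^(−0.0775·15/12) = 4.6291
Fair futures F* = (S − I)·e^(rT) = (252.53 − 4.6291)·e^0.116250 = 247.9009 × 1.123277 = 278.4614
Market HK$290.88 > fair 278.4614: forward overpriced → cash-and-carry (borrow at r, buy the stock and collect the dividends, short the forward).
Profit at T = |F_mkt − F*| = |290.88 − 278.4614| = HK$12.42 per share

HK$12.42 per share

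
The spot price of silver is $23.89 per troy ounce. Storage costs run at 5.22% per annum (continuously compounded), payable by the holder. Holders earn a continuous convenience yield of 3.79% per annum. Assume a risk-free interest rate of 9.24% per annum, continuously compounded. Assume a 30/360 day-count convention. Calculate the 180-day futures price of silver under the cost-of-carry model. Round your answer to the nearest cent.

Net carry = r + u − y = 0.0924 + 0.0522 − 0.0379 = 0.1067
F = S·e^((r+u−y)T) = 23.89 · e^(0.1067 × 180/360) = 23.89 · e^0.053350
= 23.89 × 1.054799 = $25.20 per troy ounce

$25.20 per troy ounce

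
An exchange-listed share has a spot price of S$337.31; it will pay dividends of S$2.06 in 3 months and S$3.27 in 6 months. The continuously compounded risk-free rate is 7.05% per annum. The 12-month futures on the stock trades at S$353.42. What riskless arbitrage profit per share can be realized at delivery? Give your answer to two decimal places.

S$2.97 per share

PV(dividends) I = 2.06·e^(−0.0705·3/12) + 3.27·e^(−0.0705·6/12) = 5.1808
Fair futures F* = (S − I)·e^(rT) = (337.31 − 5.1808)·e^0.070500 = 332.1292 × 1.073045 = 356.3896
Market S$353.42 < fair 356.3896: forward underpriced → reverse cash-and-carry (short the stock, invest proceeds at r, pay the dividends, go long the forward).
Profit at T = |F_mkt − F*| = |353.42 − 356.3896| = S$2.97 per share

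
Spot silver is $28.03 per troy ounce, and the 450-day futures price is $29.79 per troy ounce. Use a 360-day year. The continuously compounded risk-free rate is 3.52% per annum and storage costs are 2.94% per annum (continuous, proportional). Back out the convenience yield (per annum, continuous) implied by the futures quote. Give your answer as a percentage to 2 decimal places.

F = S·e^((r+u−y)T) ⇒ (r+u−y) = ln(F/S)/T
ln(29.79/28.03) = 0.060897; /T ⇒ 0.048718
y = r + u − ln(F/S)/T = 0.0352 + 0.0294 − 0.048718 = 0.015882
y = 1.59%

1.59%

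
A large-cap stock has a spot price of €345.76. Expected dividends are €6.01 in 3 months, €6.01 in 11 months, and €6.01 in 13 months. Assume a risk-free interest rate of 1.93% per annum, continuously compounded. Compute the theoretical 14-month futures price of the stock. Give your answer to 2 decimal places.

PV(dividends) I = 6.01·e^(−0.0193·3/12) + 6.01·e^(−0.0193·11/12) + 6.01·e^(−0.0193·13/12)
I = 5.9811 + 5.9046 + 5.8856 = 17.7713
F = (S − I)·e^(rT) = (345.76 − 17.7713) · e^(0.0193·14/12)
= 327.9887 · e^0.022517 = 327.9887 × 1.022772 = €335.46

€335.46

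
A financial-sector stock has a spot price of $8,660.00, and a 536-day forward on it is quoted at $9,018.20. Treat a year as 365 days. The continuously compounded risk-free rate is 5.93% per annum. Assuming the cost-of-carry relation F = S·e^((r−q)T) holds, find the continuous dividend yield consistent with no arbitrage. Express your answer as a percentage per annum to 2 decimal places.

3.17%

From F = S·e^((r−q)T): (r − q) = ln(F/S)/T
ln(9018.20/8660.00) = ln(1.041363) = 0.040530
(r − q) = 0.040530 / (536/365) = 0.027600
q = r − ln(F/S)/T = 0.0593 − 0.027600 = 0.031700
q = 3.17%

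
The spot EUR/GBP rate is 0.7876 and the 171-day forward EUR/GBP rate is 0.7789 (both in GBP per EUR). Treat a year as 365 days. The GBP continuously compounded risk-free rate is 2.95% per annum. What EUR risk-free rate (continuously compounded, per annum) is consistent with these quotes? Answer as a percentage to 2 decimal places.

5.32%

F = S·e^((r_GBP − r_EUR)T) ⇒ r_EUR = r_GBP − ln(F/S)/T
ln(0.7789/0.7876) = -0.011108; /(171/365) = -0.023710
r_EUR = 0.0295 + 0.023710 = 0.053210
r_EUR = 5.32%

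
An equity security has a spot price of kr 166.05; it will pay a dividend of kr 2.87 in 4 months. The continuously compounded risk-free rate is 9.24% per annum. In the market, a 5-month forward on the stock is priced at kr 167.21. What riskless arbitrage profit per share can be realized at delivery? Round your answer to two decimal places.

PV(dividends) I = 2.87·e^(−0.0924·4/12) = 2.7830
Fair forward F* = (S − I)·e^(rT) = (166.05 − 2.7830)·e^0.038500 = 163.2670 × 1.039251 = 169.6754
Market kr 167.21 < fair 169.6754: forward underpriced → reverse cash-and-carry (short the stock, invest proceeds at r, pay the dividends, go long the forward).
Profit at T = |F_mkt − F*| = |167.21 − 169.6754| = kr 2.47 per share

kr 2.47 per share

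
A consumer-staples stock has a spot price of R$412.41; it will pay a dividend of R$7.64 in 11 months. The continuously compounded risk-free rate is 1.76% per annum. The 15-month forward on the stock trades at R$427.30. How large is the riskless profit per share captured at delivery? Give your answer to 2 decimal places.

PV(dividends) I = 7.64·e^(−0.0176·11/12) = 7.5177
Fair forward F* = (S − I)·e^(rT) = (412.41 − 7.5177)·e^0.022000 = 404.8923 × 1.022244 = 413.8987
Market R$427.30 > fair 413.8987: forward overpriced → cash-and-carry (borrow at r, buy the stock and collect the dividends, short the forward).
Profit at T = |F_mkt − F*| = |427.30 − 413.8987| = R$13.40 per share

R$13.40 per share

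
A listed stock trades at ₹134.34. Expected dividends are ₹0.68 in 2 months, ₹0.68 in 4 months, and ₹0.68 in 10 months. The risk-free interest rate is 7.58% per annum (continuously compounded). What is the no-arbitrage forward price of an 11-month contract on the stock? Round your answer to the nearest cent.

₹141.89

PV(dividends) I = 0.68·e^(−0.0758·2/12) + 0.68·e^(−0.0758·4/12) + 0.68·e^(−0.0758·10/12)
I = 0.6715 + 0.6630 + 0.6384 = 1.9729
F = (S − I)·e^(rT) = (134.34 − 1.9729) · e^(0.0758·11/12)
= 132.3671 · e^0.069483 = 132.3671 × 1.071954 = ₹141.89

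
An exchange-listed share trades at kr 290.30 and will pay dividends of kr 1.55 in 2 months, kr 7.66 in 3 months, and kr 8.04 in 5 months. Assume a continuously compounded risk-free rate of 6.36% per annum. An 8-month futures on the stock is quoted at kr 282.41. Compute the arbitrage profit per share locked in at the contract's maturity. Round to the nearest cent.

kr 2.83 per share

PV(dividends) I = 1.55·e^(−0.0636·2/12) + 7.66·e^(−0.0636·3/12) + 8.04·e^(−0.0636·5/12) = 16.9026
Fair futures F* = (S − I)·e^(rT) = (290.30 − 16.9026)·e^0.042400 = 273.3974 × 1.043312 = 285.2388
Market kr 282.41 < fair 285.2388: forward underpriced → reverse cash-and-carry (short the stock, invest proceeds at r, pay the dividends, go long the forward).
Profit at T = |F_mkt − F*| = |282.41 − 285.2388| = kr 2.83 per share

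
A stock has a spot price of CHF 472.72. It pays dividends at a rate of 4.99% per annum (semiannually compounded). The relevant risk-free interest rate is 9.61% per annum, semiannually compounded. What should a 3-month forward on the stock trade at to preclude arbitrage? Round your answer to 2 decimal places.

CHF 478.02

F = S · (1+r/2)^(2T) / (1+q/2)^(2T)
= 472.72 × 1.023743 / 1.012398 = 472.72 × 1.011206
F = CHF 478.02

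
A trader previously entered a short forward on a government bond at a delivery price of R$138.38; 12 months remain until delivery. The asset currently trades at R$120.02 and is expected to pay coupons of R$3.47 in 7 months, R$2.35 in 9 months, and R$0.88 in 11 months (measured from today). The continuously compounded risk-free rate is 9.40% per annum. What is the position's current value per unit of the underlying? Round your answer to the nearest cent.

PV(remaining coupons) I = 3.47·e^(−0.0940·7/12) + 2.35·e^(−0.0940·9/12) + 0.88·e^(−0.0940·11/12) = 6.2822
Current forward F = (S − I)·e^(rT) = (120.02 − 6.2822)·e^(0.0940·12/12) = 113.7378 × 1.098560 = 124.9478
Value (long) = (F − K)·e^(−rT) = (124.9478 − 138.38) × 0.910283 = -12.2271
Short position value = −(long value) = R$12.23

R$12.23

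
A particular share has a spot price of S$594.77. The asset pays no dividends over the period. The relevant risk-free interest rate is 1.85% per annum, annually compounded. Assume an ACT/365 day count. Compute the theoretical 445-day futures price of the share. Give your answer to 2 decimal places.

S$608.21

F = S · (1+r)^T
= 594.77 × 1.022600
F = S$608.21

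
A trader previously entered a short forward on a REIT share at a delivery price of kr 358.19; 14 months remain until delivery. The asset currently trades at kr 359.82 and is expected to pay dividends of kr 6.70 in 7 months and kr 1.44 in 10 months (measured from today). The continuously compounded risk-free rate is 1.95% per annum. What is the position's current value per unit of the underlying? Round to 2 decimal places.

PV(remaining dividends) I = 6.70·e^(−0.0195·7/12) + 1.44·e^(−0.0195·10/12) = 8.0410
Current forward F = (S − I)·e^(rT) = (359.82 − 8.0410)·e^(0.0195·14/12) = 351.7790 × 1.023011 = 359.8738
Value (long) = (F − K)·e^(−rT) = (359.8738 − 358.19) × 0.977507 = 1.6459
Short position value = −(long value) = -kr 1.65

-kr 1.65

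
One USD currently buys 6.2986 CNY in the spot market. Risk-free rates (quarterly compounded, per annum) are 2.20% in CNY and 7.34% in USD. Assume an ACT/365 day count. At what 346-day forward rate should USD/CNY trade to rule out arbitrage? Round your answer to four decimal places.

6.0025

By covered interest parity, F = S · (1+r_CNY/4)^(4T) / (1+r_USD/4)^(4T)
= 6.2986 × 1.021015 / 1.071381 = 6.2986 × 0.952990
F = 6.0025 CNY per USD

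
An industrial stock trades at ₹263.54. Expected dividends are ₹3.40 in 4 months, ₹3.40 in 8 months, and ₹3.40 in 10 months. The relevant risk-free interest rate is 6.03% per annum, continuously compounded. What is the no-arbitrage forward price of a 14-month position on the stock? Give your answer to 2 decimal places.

PV(dividends) I = 3.40·e^(−0.0603·4/12) + 3.40·e^(−0.0603·8/12) + 3.40·e^(−0.0603·10/12)
I = 3.3323 + 3.2660 + 3.2334 = 9.8317
F = (S − I)·e^(rT) = (263.54 − 9.8317) · e^(0.0603·14/12)
= 253.7083 · e^0.070350 = 253.7083 × 1.072884 = ₹272.20

₹272.20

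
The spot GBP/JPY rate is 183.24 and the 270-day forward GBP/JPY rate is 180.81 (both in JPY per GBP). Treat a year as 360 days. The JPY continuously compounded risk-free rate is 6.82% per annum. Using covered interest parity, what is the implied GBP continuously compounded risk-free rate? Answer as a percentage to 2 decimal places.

F = S·e^((r_JPY − r_GBP)T) ⇒ r_GBP = r_JPY − ln(F/S)/T
ln(180.81/183.24) = -0.013350; /(270/360) = -0.017800
r_GBP = 0.0682 + 0.017800 = 0.086000
r_GBP = 8.60%

8.60%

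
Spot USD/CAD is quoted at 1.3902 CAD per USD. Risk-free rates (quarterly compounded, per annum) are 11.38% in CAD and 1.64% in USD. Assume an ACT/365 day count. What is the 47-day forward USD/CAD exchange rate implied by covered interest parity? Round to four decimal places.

1.4075

By covered interest parity, F = S · (1+r_CAD/4)^(4T) / (1+r_USD/4)^(4T)
= 1.3902 × 1.014554 / 1.002110 = 1.3902 × 1.012418
F = 1.4075 CAD per USD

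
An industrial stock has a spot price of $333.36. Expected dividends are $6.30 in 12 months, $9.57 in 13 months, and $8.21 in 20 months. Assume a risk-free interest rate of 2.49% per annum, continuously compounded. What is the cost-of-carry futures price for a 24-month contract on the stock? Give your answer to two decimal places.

$325.85

PV(dividends) I = 6.30·e^(−0.0249·12/12) + 9.57·e^(−0.0249·13/12) + 8.21·e^(−0.0249·20/12)
I = 6.1451 + 9.3153 + 7.8763 = 23.3367
F = (S − I)·e^(rT) = (333.36 − 23.3367) · e^(0.0249·24/12)
= 310.0233 · e^0.049800 = 310.0233 × 1.051061 = $325.85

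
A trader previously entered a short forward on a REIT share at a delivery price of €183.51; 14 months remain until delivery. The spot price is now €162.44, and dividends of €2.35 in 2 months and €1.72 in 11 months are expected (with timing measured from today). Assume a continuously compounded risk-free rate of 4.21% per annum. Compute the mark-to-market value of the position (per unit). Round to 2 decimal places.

PV(remaining dividends) I = 2.35·e^(−0.0421·2/12) + 1.72·e^(−0.0421·11/12) = 3.9885
Current forward F = (S − I)·e^(rT) = (162.44 − 3.9885)·e^(0.0421·14/12) = 158.4515 × 1.050343 = 166.4284
Value (long) = (F − K)·e^(−rT) = (166.4284 − 183.51) × 0.952070 = -16.2629
Short position value = −(long value) = €16.26

€16.26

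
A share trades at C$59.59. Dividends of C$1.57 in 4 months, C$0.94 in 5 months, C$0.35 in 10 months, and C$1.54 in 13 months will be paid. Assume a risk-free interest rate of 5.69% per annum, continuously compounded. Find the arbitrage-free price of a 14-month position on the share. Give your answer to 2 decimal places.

PV(dividends) I = 1.57·e^(−0.0569·4/12) + 0.94·e^(−0.0569·5/12) + 0.35·e^(−0.0569·10/12) + 1.54·e^(−0.0569·13/12)
I = 1.5405 + 0.9180 + 0.3338 + 1.4479 = 4.2402
F = (S − I)·e^(rT) = (59.59 − 4.2402) · e^(0.0569·14/12)
= 55.3498 · e^0.066383 = 55.3498 × 1.068636 = C$59.15

C$59.15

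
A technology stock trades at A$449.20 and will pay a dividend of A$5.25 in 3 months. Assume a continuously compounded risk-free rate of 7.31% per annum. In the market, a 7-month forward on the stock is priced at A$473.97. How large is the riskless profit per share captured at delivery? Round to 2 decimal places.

PV(dividends) I = 5.25·e^(−0.0731·3/12) = 5.1549
Fair forward F* = (S − I)·e^(rT) = (449.20 − 5.1549)·e^0.042642 = 444.0451 × 1.043564 = 463.3895
Market A$473.97 > fair 463.3895: forward overpriced → cash-and-carry (borrow at r, buy the stock and collect the dividends, short the forward).
Profit at T = |F_mkt − F*| = |473.97 − 463.3895| = A$10.58 per share

A$10.58 per share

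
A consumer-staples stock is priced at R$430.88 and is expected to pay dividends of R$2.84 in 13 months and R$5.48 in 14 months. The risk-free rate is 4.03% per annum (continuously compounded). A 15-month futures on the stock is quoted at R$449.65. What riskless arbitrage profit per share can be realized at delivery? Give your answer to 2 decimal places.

R$4.87 per share

PV(dividends) I = 2.84·e^(−0.0403·13/12) + 5.48·e^(−0.0403·14/12) = 7.9470
Fair futures F* = (S − I)·e^(rT) = (430.88 − 7.9470)·e^0.050375 = 422.9330 × 1.051665 = 444.7838
Market R$449.65 > fair 444.7838: forward overpriced → cash-and-carry (borrow at r, buy the stock and collect the dividends, short the forward).
Profit at T = |F_mkt − F*| = |449.65 − 444.7838| = R$4.87 per share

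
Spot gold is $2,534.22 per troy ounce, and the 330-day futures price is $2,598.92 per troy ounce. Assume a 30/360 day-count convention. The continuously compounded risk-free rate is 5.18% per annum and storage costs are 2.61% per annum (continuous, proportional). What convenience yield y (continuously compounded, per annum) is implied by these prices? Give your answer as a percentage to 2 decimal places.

5.04%

F = S·e^((r+u−y)T) ⇒ (r+u−y) = ln(F/S)/T
ln(2598.92/2534.22) = 0.025210; /T ⇒ 0.027502
y = r + u − ln(F/S)/T = 0.0518 + 0.0261 − 0.027502 = 0.050398
y = 5.04%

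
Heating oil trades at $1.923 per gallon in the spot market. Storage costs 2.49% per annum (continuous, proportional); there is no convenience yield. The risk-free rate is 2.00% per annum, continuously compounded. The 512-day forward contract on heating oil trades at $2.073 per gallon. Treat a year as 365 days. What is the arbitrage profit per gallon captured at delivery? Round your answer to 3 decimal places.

$0.025 per gallon

Fair forward: F* = S·e^(carry·T), with carry = (r + u) = 0.0200 + 0.0249 = 0.0449
F* = 1.923 · e^(0.0449 × 512/365) = 1.923 · e^0.062983 = 1.923 × 1.065009 = $2.0480
Market $2.073 > fair $2.0480: forward overpriced → cash-and-carry (buy spot, short the forward).
At maturity, profit = |F_mkt − F*| = |2.073 − 2.0480| = $0.025 per gallon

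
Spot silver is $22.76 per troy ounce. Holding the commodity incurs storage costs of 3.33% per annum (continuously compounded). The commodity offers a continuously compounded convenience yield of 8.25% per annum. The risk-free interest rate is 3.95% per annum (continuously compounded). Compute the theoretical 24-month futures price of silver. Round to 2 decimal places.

Net carry = r + u − y = 0.0395 + 0.0333 − 0.0825 = -0.0097
F = S·e^((r+u−y)T) = 22.76 · e^(-0.0097 × 24/12) = 22.76 · e^-0.019400
= 22.76 × 0.980787 = $22.32 per troy ounce

$22.32 per troy ounce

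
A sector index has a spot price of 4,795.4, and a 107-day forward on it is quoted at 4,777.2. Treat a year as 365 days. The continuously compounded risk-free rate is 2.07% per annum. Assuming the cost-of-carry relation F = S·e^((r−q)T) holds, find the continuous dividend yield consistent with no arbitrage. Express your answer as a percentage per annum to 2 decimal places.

From F = S·e^((r−q)T): (r − q) = ln(F/S)/T
ln(4777.2/4795.4) = ln(0.996205) = -0.003802
(r − q) = -0.003802 / (107/365) = -0.012969
q = r − ln(F/S)/T = 0.0207 + 0.012969 = 0.033669
q = 3.37%

3.37%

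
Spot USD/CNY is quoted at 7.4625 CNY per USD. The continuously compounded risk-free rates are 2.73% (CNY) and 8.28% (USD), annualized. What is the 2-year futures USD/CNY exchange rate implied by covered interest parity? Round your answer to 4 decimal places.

F = S·e^((r_CNY − r_USD)T) = 7.4625 · e^((0.0273 − 0.0828) × 2)
= 7.4625 · e^-0.111000 = 7.4625 × 0.894939
F = 6.6785 CNY per USD

6.6785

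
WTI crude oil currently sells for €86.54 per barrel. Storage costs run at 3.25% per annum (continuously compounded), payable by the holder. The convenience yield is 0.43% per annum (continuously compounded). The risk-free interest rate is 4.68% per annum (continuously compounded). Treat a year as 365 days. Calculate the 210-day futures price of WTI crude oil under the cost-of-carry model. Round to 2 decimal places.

Net carry = r + u − y = 0.0468 + 0.0325 − 0.0043 = 0.0750
F = S·e^((r+u−y)T) = 86.54 · e^(0.0750 × 210/365) = 86.54 · e^0.043151
= 86.54 × 1.044096 = €90.36 per barrel

€90.36 per barrel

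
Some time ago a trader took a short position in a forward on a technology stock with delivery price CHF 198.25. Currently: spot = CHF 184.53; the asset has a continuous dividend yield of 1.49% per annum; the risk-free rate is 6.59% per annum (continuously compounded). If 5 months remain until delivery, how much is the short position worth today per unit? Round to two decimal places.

Current fair forward for the remaining 5 months: F = S·e^((r − q)·T), (r − q) = 0.0659 − 0.0149 = 0.0510
F = 184.53 · e^(0.0510 × 5/12) = 184.53 × 1.021477 = 188.4932
Value of long forward = (F − K)·e^(−rT) = (188.4932 − 198.25) · e^(−0.0659·5/12)
= -9.7568 × 0.972915 = -9.49
Short position value = −(long value) = CHF 9.49

CHF 9.49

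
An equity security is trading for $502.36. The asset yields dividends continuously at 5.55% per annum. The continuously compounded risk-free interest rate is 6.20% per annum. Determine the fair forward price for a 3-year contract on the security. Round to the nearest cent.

F = S·e^((r − q)T) = 502.36 · e^((0.0620 − 0.0555) × 3)
= 502.36 · e^0.019500 = 502.36 × 1.019691
F = $512.25

$512.25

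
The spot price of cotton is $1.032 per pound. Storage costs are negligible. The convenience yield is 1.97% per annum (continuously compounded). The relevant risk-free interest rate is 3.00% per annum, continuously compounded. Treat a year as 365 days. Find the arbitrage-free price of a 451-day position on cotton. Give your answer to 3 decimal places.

$1.045 per pound

Net carry = r + u − y = 0.0300 + 0.0000 − 0.0197 = 0.0103
F = S·e^((r+u−y)T) = 1.032 · e^(0.0103 × 451/365) = 1.032 · e^0.012727
= 1.032 × 1.012808 = $1.045 per pound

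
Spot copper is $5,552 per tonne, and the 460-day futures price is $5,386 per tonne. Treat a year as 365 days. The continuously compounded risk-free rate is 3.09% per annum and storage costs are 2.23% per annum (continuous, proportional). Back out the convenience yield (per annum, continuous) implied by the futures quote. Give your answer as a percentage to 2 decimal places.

F = S·e^((r+u−y)T) ⇒ (r+u−y) = ln(F/S)/T
ln(5386/5552) = -0.030355; /T ⇒ -0.024086
y = r + u − ln(F/S)/T = 0.0309 + 0.0223 + 0.024086 = 0.077286
y = 7.73%

7.73%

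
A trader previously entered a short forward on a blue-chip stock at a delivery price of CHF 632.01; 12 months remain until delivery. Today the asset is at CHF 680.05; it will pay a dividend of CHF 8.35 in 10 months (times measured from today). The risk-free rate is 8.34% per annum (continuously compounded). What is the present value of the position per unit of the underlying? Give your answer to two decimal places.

PV(remaining dividends) I = 8.35·e^(−0.0834·10/12) = 7.7894
Current forward F = (S − I)·e^(rT) = (680.05 − 7.7894)·e^(0.0834·12/12) = 672.2606 × 1.086977 = 730.7318
Value (long) = (F − K)·e^(−rT) = (730.7318 − 632.01) × 0.919983 = 90.8224
Short position value = −(long value) = -CHF 90.82

-CHF 90.82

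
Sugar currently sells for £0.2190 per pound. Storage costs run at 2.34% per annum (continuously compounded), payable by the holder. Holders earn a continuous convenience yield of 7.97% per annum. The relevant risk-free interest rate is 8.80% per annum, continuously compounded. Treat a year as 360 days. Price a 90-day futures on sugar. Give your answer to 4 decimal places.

£0.2207 per pound

Net carry = r + u − y = 0.0880 + 0.0234 − 0.0797 = 0.0317
F = S·e^((r+u−y)T) = 0.2190 · e^(0.0317 × 90/360) = 0.2190 · e^0.007925
= 0.2190 × 1.007956 = £0.2207 per pound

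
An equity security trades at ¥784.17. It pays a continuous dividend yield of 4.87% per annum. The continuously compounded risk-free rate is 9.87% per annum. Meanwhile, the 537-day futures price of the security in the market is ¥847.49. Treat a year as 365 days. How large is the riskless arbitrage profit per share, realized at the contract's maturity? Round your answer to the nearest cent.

¥3.46 per share

Fair futures: F* = S·e^(carry·T), with carry = (r − q) = 0.0987 − 0.0487 = 0.0500
F* = 784.17 · e^(0.0500 × 537/365) = 784.17 · e^0.073562 = 784.17 × 1.076335 = ¥844.0296
Market ¥847.49 > fair ¥844.0296: forward overpriced → cash-and-carry (buy spot, short the forward).
At maturity, profit = |F_mkt − F*| = |847.49 − 844.0296| = ¥3.46 per share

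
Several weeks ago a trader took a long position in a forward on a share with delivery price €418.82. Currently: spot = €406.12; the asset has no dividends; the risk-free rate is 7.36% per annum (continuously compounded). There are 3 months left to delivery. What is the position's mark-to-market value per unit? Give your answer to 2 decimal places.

-€5.06

Current fair forward for the remaining 3 months: F = S·e^(r·T), r = 0.0736
F = 406.12 · e^(0.0736 × 3/12) = 406.12 × 1.018570 = 413.6616
Value of long forward = (F − K)·e^(−rT) = (413.6616 − 418.82) · e^(−0.0736·3/12)
= -5.1584 × 0.981768 = -5.06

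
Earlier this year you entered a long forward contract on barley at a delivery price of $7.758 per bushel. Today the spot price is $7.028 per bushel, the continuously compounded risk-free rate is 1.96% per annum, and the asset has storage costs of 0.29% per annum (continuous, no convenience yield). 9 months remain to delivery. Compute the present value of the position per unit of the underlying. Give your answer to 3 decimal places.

Current fair forward for the remaining 9 months: F = S·e^((r + u)·T), (r + u) = 0.0196 + 0.0029 = 0.0225
F = 7.028 · e^(0.0225 × 9/12) = 7.028 × 1.017018 = 7.1476
Value of long forward = (F − K)·e^(−rT) = (7.1476 − 7.758) · e^(−0.0196·9/12)
= -0.6104 × 0.985408 = -0.601

-$0.601 per bushel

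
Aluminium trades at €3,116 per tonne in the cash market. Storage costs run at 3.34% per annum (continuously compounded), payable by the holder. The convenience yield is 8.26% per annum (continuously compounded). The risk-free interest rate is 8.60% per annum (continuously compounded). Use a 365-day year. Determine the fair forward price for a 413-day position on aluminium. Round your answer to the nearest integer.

€3,248 per tonne

Net carry = r + u − y = 0.0860 + 0.0334 − 0.0826 = 0.0368
F = S·e^((r+u−y)T) = 3116 · e^(0.0368 × 413/365) = 3116 · e^0.041639
= 3116 × 1.042518 = €3,248 per tonne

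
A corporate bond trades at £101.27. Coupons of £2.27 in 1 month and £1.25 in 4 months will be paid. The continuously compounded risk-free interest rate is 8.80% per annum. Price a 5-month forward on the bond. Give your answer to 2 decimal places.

PV(coupons) I = 2.27·e^(−0.0880·1/12) + 1.25·e^(−0.0880·4/12)
I = 2.2534 + 1.2139 = 3.4673
F = (S − I)·e^(rT) = (101.27 − 3.4673) · e^(0.0880·5/12)
= 97.8027 · e^0.036667 = 97.8027 × 1.037348 = £101.46

£101.46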